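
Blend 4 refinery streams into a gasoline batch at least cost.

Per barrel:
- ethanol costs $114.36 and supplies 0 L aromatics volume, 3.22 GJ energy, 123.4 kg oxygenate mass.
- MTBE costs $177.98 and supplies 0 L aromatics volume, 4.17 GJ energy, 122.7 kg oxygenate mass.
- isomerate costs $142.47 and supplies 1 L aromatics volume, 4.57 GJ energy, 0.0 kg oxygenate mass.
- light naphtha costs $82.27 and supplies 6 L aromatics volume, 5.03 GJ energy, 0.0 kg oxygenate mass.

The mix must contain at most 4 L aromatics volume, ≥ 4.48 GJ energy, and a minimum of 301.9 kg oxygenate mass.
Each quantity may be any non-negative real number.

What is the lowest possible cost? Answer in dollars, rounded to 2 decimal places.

$279.78

Let x1 = barrels of ethanol, x2 = barrels of MTBE, x3 = barrels of isomerate, x4 = barrels of light naphtha.
Minimize 114.36x1 + 177.98x2 + 142.47x3 + 82.27x4 s.t.:
  1x3 + 6x4 ≤ 4   (aromatics volume)
  3.22x1 + 4.17x2 + 4.57x3 + 5.03x4 ≥ 4.48   (energy)
  123.4x1 + 122.7x2 ≥ 301.9   (oxygenate mass)
  x1, x2, x3, x4 ≥ 0.
The minimum-cost mix takes nothing from MTBE, isomerate, light naphtha — only ethanol. Binding constraint: oxygenate mass.
Solving gives x1 = 2.4465.
Cost = 114.36·2.4465 = 279.7817.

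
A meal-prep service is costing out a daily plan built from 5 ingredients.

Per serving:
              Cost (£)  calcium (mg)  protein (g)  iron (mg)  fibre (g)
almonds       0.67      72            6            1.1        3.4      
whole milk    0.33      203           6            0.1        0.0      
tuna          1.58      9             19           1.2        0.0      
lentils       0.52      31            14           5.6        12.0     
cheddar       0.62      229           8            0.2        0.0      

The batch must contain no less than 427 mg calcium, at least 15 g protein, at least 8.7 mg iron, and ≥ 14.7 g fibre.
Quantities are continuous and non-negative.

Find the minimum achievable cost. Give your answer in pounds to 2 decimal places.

Set it up as a linear program. Let x1 = servings of almonds, x2 = servings of whole milk, x3 = servings of tuna, x4 = servings of lentils, x5 = servings of cheddar.
Minimize 0.67x1 + 0.33x2 + 1.58x3 + 0.52x4 + 0.62x5 s.t.:
  72x1 + 203x2 + 9x3 + 31x4 + 229x5 ≥ 427   (calcium)
  6x1 + 6x2 + 19x3 + 14x4 + 8x5 ≥ 15   (protein)
  1.1x1 + 0.1x2 + 1.2x3 + 5.6x4 + 0.2x5 ≥ 8.7   (iron)
  3.4x1 + 12x4 ≥ 14.7   (fibre)
  x1, x2, x3, x4, x5 ≥ 0.
The cheapest feasible vertex uses only whole milk, lentils; almonds, tuna, cheddar are not used. There the calcium and iron constraints are tight.
Solving gives x2 = 1.871, x4 = 1.52.
Cost = 0.33·1.871 + 0.52·1.52 = 1.4078.

£1.41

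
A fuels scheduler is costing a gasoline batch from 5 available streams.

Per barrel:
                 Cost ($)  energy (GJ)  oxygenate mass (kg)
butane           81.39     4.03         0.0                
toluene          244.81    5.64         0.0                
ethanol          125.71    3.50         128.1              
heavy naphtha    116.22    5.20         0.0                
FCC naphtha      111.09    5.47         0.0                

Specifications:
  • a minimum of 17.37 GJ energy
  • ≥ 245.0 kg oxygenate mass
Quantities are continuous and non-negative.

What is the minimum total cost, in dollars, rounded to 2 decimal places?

Let x1 = barrels of butane, x2 = barrels of toluene, x3 = barrels of ethanol, x4 = barrels of heavy naphtha, x5 = barrels of FCC naphtha.
Minimize 81.39x1 + 244.81x2 + 125.71x3 + 116.22x4 + 111.09x5 s.t.:
  4.03x1 + 5.64x2 + 3.5x3 + 5.2x4 + 5.47x5 ≥ 17.37   (energy)
  128.1x3 ≥ 245   (oxygenate mass)
  x1, x2, x3, x4, x5 ≥ 0.
At the optimum only butane, ethanol are positive (toluene, heavy naphtha, FCC naphtha = 0). The energy and oxygenate mass requirements are met with equality.
That vertex is x1 = 2.6491, x3 = 1.9126.
Objective = 81.39·2.6491 + 125.71·1.9126 = 456.0432.

$456.04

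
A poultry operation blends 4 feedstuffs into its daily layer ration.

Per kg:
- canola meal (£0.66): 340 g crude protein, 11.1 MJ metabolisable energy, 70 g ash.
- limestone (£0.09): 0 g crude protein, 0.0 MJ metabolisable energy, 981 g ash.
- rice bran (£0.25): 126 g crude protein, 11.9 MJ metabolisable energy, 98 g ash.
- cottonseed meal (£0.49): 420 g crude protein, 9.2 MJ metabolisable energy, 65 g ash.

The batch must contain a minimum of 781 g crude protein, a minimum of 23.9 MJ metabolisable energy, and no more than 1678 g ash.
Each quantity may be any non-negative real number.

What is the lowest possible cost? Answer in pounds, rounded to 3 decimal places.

£0.988

Let x1 = kg of canola meal, x2 = kg of limestone, x3 = kg of rice bran, x4 = kg of cottonseed meal.
Minimise 0.66x1 + 0.09x2 + 0.25x3 + 0.49x4 with:
  340x1 + 126x3 + 420x4 ≥ 781   (crude protein)
  11.1x1 + 11.9x3 + 9.2x4 ≥ 23.9   (metabolisable energy)
  70x1 + 981x2 + 98x3 + 65x4 ≤ 1678   (ash)
  x1, x2, x3, x4 ≥ 0.
The minimum-cost mix takes nothing from canola meal, limestone — only rice bran, cottonseed meal. Binding constraints: crude protein and metabolisable energy.
Solving gives x3 = 0.7431, x4 = 1.637.
Cost = 0.25·0.7431 + 0.49·1.637 = 0.98791.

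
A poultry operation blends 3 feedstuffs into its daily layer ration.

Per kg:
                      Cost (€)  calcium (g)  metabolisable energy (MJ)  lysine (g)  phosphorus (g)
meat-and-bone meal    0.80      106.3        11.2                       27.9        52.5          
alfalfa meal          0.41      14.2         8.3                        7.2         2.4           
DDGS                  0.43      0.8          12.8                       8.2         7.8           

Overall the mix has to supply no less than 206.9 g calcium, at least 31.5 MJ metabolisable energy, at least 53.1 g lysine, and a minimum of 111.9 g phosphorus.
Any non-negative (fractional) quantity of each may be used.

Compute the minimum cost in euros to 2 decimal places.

€1.92

Let x1 = kg of meat-and-bone meal, x2 = kg of alfalfa meal, x3 = kg of DDGS.
Minimize 0.8x1 + 0.41x2 + 0.43x3 with:
  106.3x1 + 14.2x2 + 0.8x3 ≥ 206.9   (calcium)
  11.2x1 + 8.3x2 + 12.8x3 ≥ 31.5   (metabolisable energy)
  27.9x1 + 7.2x2 + 8.2x3 ≥ 53.1   (lysine)
  52.5x1 + 2.4x2 + 7.8x3 ≥ 111.9   (phosphorus)
  x1, x2, x3 ≥ 0.
The optimal basis is {meat-and-bone meal, DDGS}; alfalfa meal drops out. The metabolisable energy and phosphorus requirements are met with equality.
Optimal quantities: meat-and-bone meal = 2.03 kg, DDGS = 0.685 kg.
Hence cost = 0.8·2.03 + 0.43·0.685 = €1.9186.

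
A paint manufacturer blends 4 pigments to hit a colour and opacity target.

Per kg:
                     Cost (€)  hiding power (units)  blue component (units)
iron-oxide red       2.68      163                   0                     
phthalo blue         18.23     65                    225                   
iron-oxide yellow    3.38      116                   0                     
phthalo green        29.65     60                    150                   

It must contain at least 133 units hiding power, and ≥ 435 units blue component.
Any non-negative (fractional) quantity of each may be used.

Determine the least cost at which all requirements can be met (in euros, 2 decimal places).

Let x1 = kg of iron-oxide red, x2 = kg of phthalo blue, x3 = kg of iron-oxide yellow, x4 = kg of phthalo green.
Minimize 2.68x1 + 18.23x2 + 3.38x3 + 29.65x4 subject to:
  163x1 + 65x2 + 116x3 + 60x4 ≥ 133   (hiding power)
  225x2 + 150x4 ≥ 435   (blue component)
  x1, x2, x3, x4 ≥ 0.
The optimal basis is {iron-oxide red, phthalo blue}; iron-oxide yellow, phthalo green drop out. The hiding power and blue component requirements are met with equality.
Solving gives x1 = 0.0449898, x2 = 1.93333.
Objective = 2.68·0.0449898 + 18.23·1.93333 = 35.3652.

€35.37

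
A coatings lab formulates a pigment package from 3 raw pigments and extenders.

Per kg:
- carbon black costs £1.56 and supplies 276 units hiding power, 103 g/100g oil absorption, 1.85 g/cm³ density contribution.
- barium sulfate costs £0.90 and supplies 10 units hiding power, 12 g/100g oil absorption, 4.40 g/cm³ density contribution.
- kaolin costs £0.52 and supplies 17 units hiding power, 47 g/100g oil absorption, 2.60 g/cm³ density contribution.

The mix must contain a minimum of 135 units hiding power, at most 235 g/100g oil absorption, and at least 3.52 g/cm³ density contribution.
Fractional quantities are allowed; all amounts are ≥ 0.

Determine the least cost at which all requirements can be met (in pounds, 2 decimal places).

£1.21

Let x1 = kg of carbon black, x2 = kg of barium sulfate, x3 = kg of kaolin.
Minimize 1.56x1 + 0.9x2 + 0.52x3 s.t.:
  276x1 + 10x2 + 17x3 ≥ 135   (hiding power)
  103x1 + 12x2 + 47x3 ≤ 235   (oil absorption)
  1.85x1 + 4.4x2 + 2.6x3 ≥ 3.52   (density contribution)
  x1, x2, x3 ≥ 0.
The minimum-cost mix takes nothing from barium sulfate — only carbon black, kaolin. There the hiding power and density contribution constraints are tight.
Optimal quantities: carbon black = 0.4243 kg, kaolin = 1.052 kg.
Cost = 1.56·0.4243 + 0.52·1.052 = 1.2089.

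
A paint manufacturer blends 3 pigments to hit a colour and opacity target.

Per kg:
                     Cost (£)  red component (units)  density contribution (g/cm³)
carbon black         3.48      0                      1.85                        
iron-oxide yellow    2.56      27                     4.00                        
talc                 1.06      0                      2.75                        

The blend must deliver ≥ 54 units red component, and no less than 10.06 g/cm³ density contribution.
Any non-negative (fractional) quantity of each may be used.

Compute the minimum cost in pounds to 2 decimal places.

Let x1 = kg of carbon black, x2 = kg of iron-oxide yellow, x3 = kg of talc.
min 3.48x1 + 2.56x2 + 1.06x3 with:
  27x2 ≥ 54   (red component)
  1.85x1 + 4x2 + 2.75x3 ≥ 10.06   (density contribution)
  x1, x2, x3 ≥ 0.
At the optimum only iron-oxide yellow, talc are positive (carbon black = 0). Binding constraints: red component and density contribution.
That vertex is x2 = 2, x3 = 0.7491.
Total cost: 2.56·2 + 1.06·0.7491 = 5.9140.

£5.91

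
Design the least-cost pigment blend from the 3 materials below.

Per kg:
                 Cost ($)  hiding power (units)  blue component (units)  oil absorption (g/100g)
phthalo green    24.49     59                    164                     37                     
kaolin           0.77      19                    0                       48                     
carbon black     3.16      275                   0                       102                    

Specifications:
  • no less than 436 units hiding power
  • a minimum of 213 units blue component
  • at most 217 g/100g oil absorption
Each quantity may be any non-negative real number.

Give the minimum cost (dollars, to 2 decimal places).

Let x1 = kg of phthalo green, x2 = kg of kaolin, x3 = kg of carbon black.
Minimise 24.49x1 + 0.77x2 + 3.16x3 s.t.:
  59x1 + 19x2 + 275x3 ≥ 436   (hiding power)
  164x1 ≥ 213   (blue component)
  37x1 + 48x2 + 102x3 ≤ 217   (oil absorption)
  x1, x2, x3 ≥ 0.
The cheapest feasible vertex uses only phthalo green, carbon black; kaolin is not used. There the hiding power and blue component constraints are tight.
That vertex is x1 = 1.299, x3 = 1.307.
Objective = 24.49·1.299 + 3.16·1.307 = 35.9426.

$35.94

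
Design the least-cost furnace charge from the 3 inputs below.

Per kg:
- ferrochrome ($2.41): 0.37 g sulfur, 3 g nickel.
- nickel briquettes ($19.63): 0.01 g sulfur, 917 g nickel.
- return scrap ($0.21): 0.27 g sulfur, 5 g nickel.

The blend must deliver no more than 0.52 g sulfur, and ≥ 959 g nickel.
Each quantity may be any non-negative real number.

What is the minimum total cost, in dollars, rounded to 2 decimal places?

$20.53

Let x1 = kg of ferrochrome, x2 = kg of nickel briquettes, x3 = kg of return scrap.
Minimize 2.41x1 + 19.63x2 + 0.21x3 subject to:
  0.37x1 + 0.01x2 + 0.27x3 ≤ 0.52   (sulfur)
  3x1 + 917x2 + 5x3 ≥ 959   (nickel)
  x1, x2, x3 ≥ 0.
The minimum-cost mix takes nothing from ferrochrome, return scrap — only nickel briquettes. There the nickel constraint is tight.
That vertex is x2 = 1.046.
Hence cost = 19.63·1.046 = $20.5330.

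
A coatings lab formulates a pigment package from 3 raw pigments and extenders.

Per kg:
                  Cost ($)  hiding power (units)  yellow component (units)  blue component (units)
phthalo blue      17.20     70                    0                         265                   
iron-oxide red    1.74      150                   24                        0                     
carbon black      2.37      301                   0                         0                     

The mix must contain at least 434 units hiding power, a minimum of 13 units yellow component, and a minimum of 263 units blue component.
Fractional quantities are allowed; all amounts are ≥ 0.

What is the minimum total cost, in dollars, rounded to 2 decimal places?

$20.24

Let x1 = kg of phthalo blue, x2 = kg of iron-oxide red, x3 = kg of carbon black.
Minimise 17.2x1 + 1.74x2 + 2.37x3 with:
  70x1 + 150x2 + 301x3 ≥ 434   (hiding power)
  24x2 ≥ 13   (yellow component)
  265x1 ≥ 263   (blue component)
  x1, x2, x3 ≥ 0.
The optimal mix uses every input. Binding constraints: hiding power, yellow component, blue component.
Optimal quantities: phthalo blue = 0.9925 kg, iron-oxide red = 0.5417 kg, carbon black = 0.9411 kg.
Cost = 17.2·0.9925 + 1.74·0.5417 + 2.37·0.9411 = 20.2440.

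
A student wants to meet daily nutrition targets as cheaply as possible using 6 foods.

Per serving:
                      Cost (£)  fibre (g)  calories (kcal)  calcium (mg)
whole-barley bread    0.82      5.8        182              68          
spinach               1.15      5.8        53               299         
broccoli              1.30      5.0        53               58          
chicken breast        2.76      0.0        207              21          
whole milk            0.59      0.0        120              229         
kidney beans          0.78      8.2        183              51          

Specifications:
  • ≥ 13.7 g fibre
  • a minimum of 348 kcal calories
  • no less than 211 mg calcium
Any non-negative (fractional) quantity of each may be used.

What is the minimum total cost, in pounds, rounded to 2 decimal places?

Let x1 = servings of whole-barley bread, x2 = servings of spinach, x3 = servings of broccoli, x4 = servings of chicken breast, x5 = servings of whole milk, x6 = servings of kidney beans.
min 0.82x1 + 1.15x2 + 1.3x3 + 2.76x4 + 0.59x5 + 0.78x6 with:
  5.8x1 + 5.8x2 + 5x3 + 8.2x6 ≥ 13.7   (fibre)
  182x1 + 53x2 + 53x3 + 207x4 + 120x5 + 183x6 ≥ 348   (calories)
  68x1 + 299x2 + 58x3 + 21x4 + 229x5 + 51x6 ≥ 211   (calcium)
  x1, x2, x3, x4, x5, x6 ≥ 0.
The optimal basis is {spinach, whole milk, kidney beans}; whole-barley bread, broccoli, chicken breast drop out. There the fibre, calories, calcium constraints are tight.
Solving gives x2 = 0.1105, x5 = 0.4225, x6 = 1.593.
Hence cost = 1.15·0.1105 + 0.59·0.4225 + 0.78·1.593 = £1.6189.

£1.62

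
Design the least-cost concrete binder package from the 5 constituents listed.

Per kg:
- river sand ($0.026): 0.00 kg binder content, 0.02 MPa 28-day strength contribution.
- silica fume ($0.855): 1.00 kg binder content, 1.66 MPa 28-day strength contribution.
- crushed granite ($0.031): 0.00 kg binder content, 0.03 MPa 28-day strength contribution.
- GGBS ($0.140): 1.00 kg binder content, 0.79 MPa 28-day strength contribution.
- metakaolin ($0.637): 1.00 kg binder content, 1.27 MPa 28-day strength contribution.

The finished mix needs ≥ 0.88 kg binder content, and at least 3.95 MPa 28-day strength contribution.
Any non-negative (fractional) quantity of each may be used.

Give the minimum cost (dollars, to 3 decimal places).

Let x1 = kg of river sand, x2 = kg of silica fume, x3 = kg of crushed granite, x4 = kg of GGBS, x5 = kg of metakaolin.
Minimize 0.026x1 + 0.855x2 + 0.031x3 + 0.14x4 + 0.637x5 subject to:
  1x2 + 1x4 + 1x5 ≥ 0.88   (binder content)
  0.02x1 + 1.66x2 + 0.03x3 + 0.79x4 + 1.27x5 ≥ 3.95   (28-day strength contribution)
  x1, x2, x3, x4, x5 ≥ 0.
The optimal basis is {GGBS}; river sand, silica fume, crushed granite, metakaolin drop out. The 28-day strength contribution requirement is met with equality.
Solving gives x4 = 5.
Total cost: 0.14·5 = 0.70000.

$0.700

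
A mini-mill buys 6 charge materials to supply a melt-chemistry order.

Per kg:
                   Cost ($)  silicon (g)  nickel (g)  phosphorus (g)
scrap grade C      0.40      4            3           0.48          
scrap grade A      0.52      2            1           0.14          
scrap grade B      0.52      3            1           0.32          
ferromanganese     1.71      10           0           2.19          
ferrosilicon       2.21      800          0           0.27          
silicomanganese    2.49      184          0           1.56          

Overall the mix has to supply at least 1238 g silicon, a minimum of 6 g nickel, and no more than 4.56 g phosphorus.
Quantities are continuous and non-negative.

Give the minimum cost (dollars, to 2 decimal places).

$4.20

Treat it as an LP. Let x1 = kg of scrap grade C, x2 = kg of scrap grade A, x3 = kg of scrap grade B, x4 = kg of ferromanganese, x5 = kg of ferrosilicon, x6 = kg of silicomanganese.
min 0.4x1 + 0.52x2 + 0.52x3 + 1.71x4 + 2.21x5 + 2.49x6 with:
  4x1 + 2x2 + 3x3 + 10x4 + 800x5 + 184x6 ≥ 1238   (silicon)
  3x1 + 1x2 + 1x3 ≥ 6   (nickel)
  0.48x1 + 0.14x2 + 0.32x3 + 2.19x4 + 0.27x5 + 1.56x6 ≤ 4.56   (phosphorus)
  x1, x2, x3, x4, x5, x6 ≥ 0.
The minimum-cost mix takes nothing from scrap grade A, scrap grade B, ferromanganese, silicomanganese — only scrap grade C, ferrosilicon. There the silicon and nickel constraints are tight.
Solving gives x1 = 2, x5 = 1.538.
Cost = 0.4·2 + 2.21·1.538 = 4.1990.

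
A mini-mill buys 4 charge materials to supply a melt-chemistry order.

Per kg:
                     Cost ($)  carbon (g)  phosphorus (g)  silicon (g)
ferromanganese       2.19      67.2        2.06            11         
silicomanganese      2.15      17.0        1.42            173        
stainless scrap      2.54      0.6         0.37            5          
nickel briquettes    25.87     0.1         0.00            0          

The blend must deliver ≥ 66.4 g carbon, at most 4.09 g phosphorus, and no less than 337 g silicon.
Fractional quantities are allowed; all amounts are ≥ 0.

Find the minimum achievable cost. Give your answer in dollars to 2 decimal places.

Let x1 = kg of ferromanganese, x2 = kg of silicomanganese, x3 = kg of stainless scrap, x4 = kg of nickel briquettes.
Minimize 2.19x1 + 2.15x2 + 2.54x3 + 25.87x4 s.t.:
  67.2x1 + 17x2 + 0.6x3 + 0.1x4 ≥ 66.4   (carbon)
  2.06x1 + 1.42x2 + 0.37x3 ≤ 4.09   (phosphorus)
  11x1 + 173x2 + 5x3 ≥ 337   (silicon)
  x1, x2, x3, x4 ≥ 0.
The cheapest feasible vertex uses only ferromanganese, silicomanganese; stainless scrap, nickel briquettes are not used. Binding constraints: carbon and silicon.
So ferromanganese = 0.5034 kg, silicomanganese = 1.916 kg.
Hence cost = 2.19·0.5034 + 2.15·1.916 = $5.2218.

$5.22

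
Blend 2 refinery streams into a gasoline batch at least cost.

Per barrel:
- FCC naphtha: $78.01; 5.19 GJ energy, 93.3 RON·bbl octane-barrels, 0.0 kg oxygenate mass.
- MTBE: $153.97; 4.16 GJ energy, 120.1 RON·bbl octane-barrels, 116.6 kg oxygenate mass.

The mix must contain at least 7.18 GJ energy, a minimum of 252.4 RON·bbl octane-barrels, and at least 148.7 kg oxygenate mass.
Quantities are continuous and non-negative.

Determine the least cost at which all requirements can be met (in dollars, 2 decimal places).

$279.33

Set it up as a linear program. Let x1 = barrels of FCC naphtha, x2 = barrels of MTBE.
Minimise 78.01x1 + 153.97x2 with:
  5.19x1 + 4.16x2 ≥ 7.18   (energy)
  93.3x1 + 120.1x2 ≥ 252.4   (octane-barrels)
  116.6x2 ≥ 148.7   (oxygenate mass)
  x1, x2 ≥ 0.
Both inputs are positive at the optimum. The octane-barrels and oxygenate mass requirements are met with equality.
That vertex is x1 = 1.0636, x2 = 1.2753.
Objective = 78.01·1.0636 + 153.97·1.2753 = 279.3294.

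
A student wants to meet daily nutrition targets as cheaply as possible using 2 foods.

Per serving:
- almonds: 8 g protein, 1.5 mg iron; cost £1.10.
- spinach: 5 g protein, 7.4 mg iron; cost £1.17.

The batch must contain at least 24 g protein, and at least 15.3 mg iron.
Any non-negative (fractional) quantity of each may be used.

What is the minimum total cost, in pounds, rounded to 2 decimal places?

Let x1 = servings of almonds, x2 = servings of spinach.
min 1.1x1 + 1.17x2 subject to:
  8x1 + 5x2 ≥ 24   (protein)
  1.5x1 + 7.4x2 ≥ 15.3   (iron)
  x1, x2 ≥ 0.
Both inputs are positive at the optimum. Binding constraints: protein and iron.
That vertex is x1 = 1.956, x2 = 1.671.
Objective = 1.1·1.956 + 1.17·1.671 = 4.1067.

£4.11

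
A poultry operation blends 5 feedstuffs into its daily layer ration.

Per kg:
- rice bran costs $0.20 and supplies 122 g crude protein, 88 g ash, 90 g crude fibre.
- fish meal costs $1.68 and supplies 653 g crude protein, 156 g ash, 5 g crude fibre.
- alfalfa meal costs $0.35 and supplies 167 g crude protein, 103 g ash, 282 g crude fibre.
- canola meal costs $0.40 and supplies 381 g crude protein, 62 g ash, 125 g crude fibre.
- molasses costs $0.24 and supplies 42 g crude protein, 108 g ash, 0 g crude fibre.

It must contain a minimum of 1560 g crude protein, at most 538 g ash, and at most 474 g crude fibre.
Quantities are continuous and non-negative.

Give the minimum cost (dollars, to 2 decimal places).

$1.82

Let x1 = kg of rice bran, x2 = kg of fish meal, x3 = kg of alfalfa meal, x4 = kg of canola meal, x5 = kg of molasses.
Minimise 0.2x1 + 1.68x2 + 0.35x3 + 0.4x4 + 0.24x5 subject to:
  122x1 + 653x2 + 167x3 + 381x4 + 42x5 ≥ 1560   (crude protein)
  88x1 + 156x2 + 103x3 + 62x4 + 108x5 ≤ 538   (ash)
  90x1 + 5x2 + 282x3 + 125x4 ≤ 474   (crude fibre)
  x1, x2, x3, x4, x5 ≥ 0.
The optimal basis is {fish meal, canola meal}; rice bran, alfalfa meal, molasses drop out. There the crude protein and crude fibre constraints are tight.
Solving gives x2 = 0.1807, x4 = 3.785.
Hence cost = 1.68·0.1807 + 0.4·3.785 = $1.8176.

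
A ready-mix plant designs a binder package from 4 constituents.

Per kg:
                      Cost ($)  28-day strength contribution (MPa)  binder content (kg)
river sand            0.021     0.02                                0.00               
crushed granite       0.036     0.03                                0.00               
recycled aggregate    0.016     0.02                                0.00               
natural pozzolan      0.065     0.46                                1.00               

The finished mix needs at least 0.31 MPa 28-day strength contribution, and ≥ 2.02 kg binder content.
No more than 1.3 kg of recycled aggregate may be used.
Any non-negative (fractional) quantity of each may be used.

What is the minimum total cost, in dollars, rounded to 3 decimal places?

$0.131

Let x1 = kg of river sand, x2 = kg of crushed granite, x3 = kg of recycled aggregate, x4 = kg of natural pozzolan.
Minimise 0.021x1 + 0.036x2 + 0.016x3 + 0.065x4 s.t.:
  0.02x1 + 0.03x2 + 0.02x3 + 0.46x4 ≥ 0.31   (28-day strength contribution)
  1x4 ≥ 2.02   (binder content)
  x3 ≤ 1.3
  x1, x2, x3, x4 ≥ 0.
At the optimum only natural pozzolan is positive (river sand, crushed granite, recycled aggregate = 0). The binder content requirement is met with equality.
Solving gives x4 = 2.02.
Total cost: 0.065·2.02 = 0.13130.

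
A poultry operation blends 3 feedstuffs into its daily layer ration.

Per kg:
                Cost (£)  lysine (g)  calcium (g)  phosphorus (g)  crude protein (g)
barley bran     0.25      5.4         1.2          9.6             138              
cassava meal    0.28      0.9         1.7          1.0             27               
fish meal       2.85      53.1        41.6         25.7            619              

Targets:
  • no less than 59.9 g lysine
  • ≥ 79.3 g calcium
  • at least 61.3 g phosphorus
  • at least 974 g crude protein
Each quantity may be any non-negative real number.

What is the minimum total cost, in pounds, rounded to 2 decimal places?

£5.67

This is a linear program. Let x1 = kg of barley bran, x2 = kg of cassava meal, x3 = kg of fish meal.
Minimise 0.25x1 + 0.28x2 + 2.85x3 subject to:
  5.4x1 + 0.9x2 + 53.1x3 ≥ 59.9   (lysine)
  1.2x1 + 1.7x2 + 41.6x3 ≥ 79.3   (calcium)
  9.6x1 + 1x2 + 25.7x3 ≥ 61.3   (phosphorus)
  138x1 + 27x2 + 619x3 ≥ 974   (crude protein)
  x1, x2, x3 ≥ 0.
At the optimum only barley bran, fish meal are positive (cassava meal = 0). The calcium and phosphorus requirements are met with equality.
Optimal quantities: barley bran = 1.39 kg, fish meal = 1.866 kg.
Hence cost = 0.25·1.39 + 2.85·1.866 = £5.6656.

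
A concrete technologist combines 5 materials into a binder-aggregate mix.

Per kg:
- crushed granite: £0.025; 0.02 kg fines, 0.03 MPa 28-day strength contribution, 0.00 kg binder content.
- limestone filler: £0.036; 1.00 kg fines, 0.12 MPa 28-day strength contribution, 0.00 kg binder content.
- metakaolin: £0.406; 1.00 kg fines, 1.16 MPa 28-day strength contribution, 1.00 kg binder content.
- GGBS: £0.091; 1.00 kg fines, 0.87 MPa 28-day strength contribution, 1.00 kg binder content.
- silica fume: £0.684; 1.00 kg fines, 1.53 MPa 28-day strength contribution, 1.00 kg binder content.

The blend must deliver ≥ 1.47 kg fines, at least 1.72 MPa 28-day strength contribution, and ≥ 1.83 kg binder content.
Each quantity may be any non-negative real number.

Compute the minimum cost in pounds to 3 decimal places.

£0.180

Let x1 = kg of crushed granite, x2 = kg of limestone filler, x3 = kg of metakaolin, x4 = kg of GGBS, x5 = kg of silica fume.
Minimize 0.025x1 + 0.036x2 + 0.406x3 + 0.091x4 + 0.684x5 with:
  0.02x1 + 1x2 + 1x3 + 1x4 + 1x5 ≥ 1.47   (fines)
  0.03x1 + 0.12x2 + 1.16x3 + 0.87x4 + 1.53x5 ≥ 1.72   (28-day strength contribution)
  1x3 + 1x4 + 1x5 ≥ 1.83   (binder content)
  x1, x2, x3, x4, x5 ≥ 0.
At the optimum only GGBS is positive (crushed granite, limestone filler, metakaolin, silica fume = 0). Binding constraint: 28-day strength contribution.
Solving gives x4 = 1.977.
Cost = 0.091·1.977 = 0.17991.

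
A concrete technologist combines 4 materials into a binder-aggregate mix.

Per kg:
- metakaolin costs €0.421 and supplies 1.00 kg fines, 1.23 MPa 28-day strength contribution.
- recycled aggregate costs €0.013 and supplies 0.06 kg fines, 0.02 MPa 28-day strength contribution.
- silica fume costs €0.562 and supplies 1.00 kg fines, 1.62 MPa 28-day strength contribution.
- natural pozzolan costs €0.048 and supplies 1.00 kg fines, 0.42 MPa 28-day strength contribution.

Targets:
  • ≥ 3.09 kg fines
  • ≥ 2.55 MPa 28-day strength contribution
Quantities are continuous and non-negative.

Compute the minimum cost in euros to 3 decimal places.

€0.291

Treat it as an LP. Let x1 = kg of metakaolin, x2 = kg of recycled aggregate, x3 = kg of silica fume, x4 = kg of natural pozzolan.
min 0.421x1 + 0.013x2 + 0.562x3 + 0.048x4 subject to:
  1x1 + 0.06x2 + 1x3 + 1x4 ≥ 3.09   (fines)
  1.23x1 + 0.02x2 + 1.62x3 + 0.42x4 ≥ 2.55   (28-day strength contribution)
  x1, x2, x3, x4 ≥ 0.
The cheapest feasible vertex uses only natural pozzolan; metakaolin, recycled aggregate, silica fume are not used. The 28-day strength contribution requirement is met with equality.
Optimal quantities: natural pozzolan = 6.071 kg.
Total cost: 0.048·6.071 = 0.29141.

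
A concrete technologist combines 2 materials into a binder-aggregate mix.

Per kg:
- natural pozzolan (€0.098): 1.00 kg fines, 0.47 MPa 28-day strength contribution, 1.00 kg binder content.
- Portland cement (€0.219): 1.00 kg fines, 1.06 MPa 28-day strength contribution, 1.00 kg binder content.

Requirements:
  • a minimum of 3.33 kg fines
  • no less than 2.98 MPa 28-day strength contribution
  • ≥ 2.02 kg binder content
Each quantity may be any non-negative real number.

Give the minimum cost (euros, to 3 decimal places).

€0.617

This is a linear program. Let x1 = kg of natural pozzolan, x2 = kg of Portland cement.
min 0.098x1 + 0.219x2 s.t.:
  1x1 + 1x2 ≥ 3.33   (fines)
  0.47x1 + 1.06x2 ≥ 2.98   (28-day strength contribution)
  1x1 + 1x2 ≥ 2.02   (binder content)
  x1, x2 ≥ 0.
Both inputs are positive at the optimum. There the fines and 28-day strength contribution constraints are tight.
So natural pozzolan = 0.93186 kg, Portland cement = 2.3981 kg.
Total cost: 0.098·0.93186 + 0.219·2.3981 = 0.61651.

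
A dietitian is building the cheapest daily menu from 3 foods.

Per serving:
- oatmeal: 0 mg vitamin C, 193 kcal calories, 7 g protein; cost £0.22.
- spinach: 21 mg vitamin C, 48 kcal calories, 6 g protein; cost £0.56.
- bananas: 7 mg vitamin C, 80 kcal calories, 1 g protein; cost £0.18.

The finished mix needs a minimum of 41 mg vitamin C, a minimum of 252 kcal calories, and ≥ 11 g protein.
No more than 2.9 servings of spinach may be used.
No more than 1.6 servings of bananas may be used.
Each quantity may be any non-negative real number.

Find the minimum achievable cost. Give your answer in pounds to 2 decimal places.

£1.15

Let x1 = servings of oatmeal, x2 = servings of spinach, x3 = servings of bananas.
Minimize 0.22x1 + 0.56x2 + 0.18x3 with:
  21x2 + 7x3 ≥ 41   (vitamin C)
  193x1 + 48x2 + 80x3 ≥ 252   (calories)
  7x1 + 6x2 + 1x3 ≥ 11   (protein)
  x2 ≤ 2.9
  x3 ≤ 1.6
  x1, x2, x3 ≥ 0.
All 3 inputs are positive at the optimum. There the vitamin C, calories, the bananas cap constraints are tight.
Solving gives x1 = 0.2896, x2 = 1.419, x3 = 1.6.
Cost = 0.22·0.2896 + 0.56·1.419 + 0.18·1.6 = 1.1464.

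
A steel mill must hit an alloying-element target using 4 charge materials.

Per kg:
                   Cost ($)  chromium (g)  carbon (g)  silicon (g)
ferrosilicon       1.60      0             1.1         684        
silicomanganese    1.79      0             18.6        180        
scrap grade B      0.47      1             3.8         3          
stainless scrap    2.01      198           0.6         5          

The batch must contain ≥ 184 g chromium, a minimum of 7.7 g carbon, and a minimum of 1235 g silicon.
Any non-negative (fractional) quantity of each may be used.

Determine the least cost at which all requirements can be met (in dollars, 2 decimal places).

Let x1 = kg of ferrosilicon, x2 = kg of silicomanganese, x3 = kg of scrap grade B, x4 = kg of stainless scrap.
Minimise 1.6x1 + 1.79x2 + 0.47x3 + 2.01x4 subject to:
  1x3 + 198x4 ≥ 184   (chromium)
  1.1x1 + 18.6x2 + 3.8x3 + 0.6x4 ≥ 7.7   (carbon)
  684x1 + 180x2 + 3x3 + 5x4 ≥ 1235   (silicon)
  x1, x2, x3, x4 ≥ 0.
The optimal basis is {ferrosilicon, silicomanganese, stainless scrap}; scrap grade B drops out. Binding constraints: chromium, carbon, silicon.
So ferrosilicon = 1.725 kg, silicomanganese = 0.282 kg, stainless scrap = 0.9293 kg.
Cost = 1.6·1.725 + 1.79·0.282 + 2.01·0.9293 = 5.1327.

$5.13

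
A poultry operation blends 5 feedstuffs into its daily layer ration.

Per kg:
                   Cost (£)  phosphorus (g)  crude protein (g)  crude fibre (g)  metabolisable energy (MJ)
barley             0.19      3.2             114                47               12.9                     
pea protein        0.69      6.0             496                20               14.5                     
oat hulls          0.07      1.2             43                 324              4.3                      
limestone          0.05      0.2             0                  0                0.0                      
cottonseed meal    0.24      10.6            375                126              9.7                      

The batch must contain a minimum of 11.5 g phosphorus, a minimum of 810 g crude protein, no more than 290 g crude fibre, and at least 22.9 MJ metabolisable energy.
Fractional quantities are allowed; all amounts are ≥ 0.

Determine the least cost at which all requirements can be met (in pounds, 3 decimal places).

£0.541

Let x1 = kg of barley, x2 = kg of pea protein, x3 = kg of oat hulls, x4 = kg of limestone, x5 = kg of cottonseed meal.
Minimize 0.19x1 + 0.69x2 + 0.07x3 + 0.05x4 + 0.24x5 s.t.:
  3.2x1 + 6x2 + 1.2x3 + 0.2x4 + 10.6x5 ≥ 11.5   (phosphorus)
  114x1 + 496x2 + 43x3 + 375x5 ≥ 810   (crude protein)
  47x1 + 20x2 + 324x3 + 126x5 ≤ 290   (crude fibre)
  12.9x1 + 14.5x2 + 4.3x3 + 9.7x5 ≥ 22.9   (metabolisable energy)
  x1, x2, x3, x4, x5 ≥ 0.
At the optimum only barley, cottonseed meal are positive (pea protein, oat hulls, limestone = 0). Binding constraints: crude protein and metabolisable energy.
That vertex is x1 = 0.1958, x5 = 2.1.
Total cost: 0.19·0.1958 + 0.24·2.1 = 0.54120.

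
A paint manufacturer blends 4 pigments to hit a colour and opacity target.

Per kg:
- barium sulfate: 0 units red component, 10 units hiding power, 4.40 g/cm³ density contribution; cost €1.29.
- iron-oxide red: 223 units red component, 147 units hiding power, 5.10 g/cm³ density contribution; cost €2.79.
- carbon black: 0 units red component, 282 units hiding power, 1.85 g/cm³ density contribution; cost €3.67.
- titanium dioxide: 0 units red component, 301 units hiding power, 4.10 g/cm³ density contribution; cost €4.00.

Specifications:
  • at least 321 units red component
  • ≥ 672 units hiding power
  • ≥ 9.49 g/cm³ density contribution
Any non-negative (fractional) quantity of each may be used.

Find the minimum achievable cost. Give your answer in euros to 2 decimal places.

€10.01

Let x1 = kg of barium sulfate, x2 = kg of iron-oxide red, x3 = kg of carbon black, x4 = kg of titanium dioxide.
min 1.29x1 + 2.79x2 + 3.67x3 + 4x4 s.t.:
  223x2 ≥ 321   (red component)
  10x1 + 147x2 + 282x3 + 301x4 ≥ 672   (hiding power)
  4.4x1 + 5.1x2 + 1.85x3 + 4.1x4 ≥ 9.49   (density contribution)
  x1, x2, x3, x4 ≥ 0.
The cheapest feasible vertex uses only iron-oxide red, carbon black; barium sulfate, titanium dioxide are not used. Binding constraints: red component and hiding power.
Solving gives x2 = 1.439, x3 = 1.633.
Total cost: 2.79·1.439 + 3.67·1.633 = 10.0079.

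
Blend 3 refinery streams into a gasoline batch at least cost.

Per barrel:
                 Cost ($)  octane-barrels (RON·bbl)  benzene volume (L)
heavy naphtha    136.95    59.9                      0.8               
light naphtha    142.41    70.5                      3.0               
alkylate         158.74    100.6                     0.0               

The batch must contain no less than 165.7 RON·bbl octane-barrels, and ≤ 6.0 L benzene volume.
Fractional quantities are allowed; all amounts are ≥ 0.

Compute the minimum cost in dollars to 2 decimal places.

Let x1 = barrels of heavy naphtha, x2 = barrels of light naphtha, x3 = barrels of alkylate.
Minimise 136.95x1 + 142.41x2 + 158.74x3 s.t.:
  59.9x1 + 70.5x2 + 100.6x3 ≥ 165.7   (octane-barrels)
  0.8x1 + 3x2 ≤ 6   (benzene volume)
  x1, x2, x3 ≥ 0.
The cheapest feasible vertex uses only alkylate; heavy naphtha, light naphtha are not used. There the octane-barrels constraint is tight.
Solving gives x3 = 1.6471.
Total cost: 158.74·1.6471 = 261.4607.

$261.46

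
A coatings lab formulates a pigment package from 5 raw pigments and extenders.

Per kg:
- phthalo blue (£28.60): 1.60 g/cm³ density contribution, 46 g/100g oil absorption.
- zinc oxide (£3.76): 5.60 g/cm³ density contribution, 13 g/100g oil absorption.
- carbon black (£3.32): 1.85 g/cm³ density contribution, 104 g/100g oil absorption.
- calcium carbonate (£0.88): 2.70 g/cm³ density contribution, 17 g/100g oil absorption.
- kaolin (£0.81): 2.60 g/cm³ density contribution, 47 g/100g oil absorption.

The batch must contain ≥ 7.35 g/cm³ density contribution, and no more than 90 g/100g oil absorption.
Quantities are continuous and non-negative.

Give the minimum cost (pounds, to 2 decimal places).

£2.34

Set it up as a linear program. Let x1 = kg of phthalo blue, x2 = kg of zinc oxide, x3 = kg of carbon black, x4 = kg of calcium carbonate, x5 = kg of kaolin.
Minimise 28.6x1 + 3.76x2 + 3.32x3 + 0.88x4 + 0.81x5 subject to:
  1.6x1 + 5.6x2 + 1.85x3 + 2.7x4 + 2.6x5 ≥ 7.35   (density contribution)
  46x1 + 13x2 + 104x3 + 17x4 + 47x5 ≤ 90   (oil absorption)
  x1, x2, x3, x4, x5 ≥ 0.
At the optimum only calcium carbonate, kaolin are positive (phthalo blue, zinc oxide, carbon black = 0). Binding constraints: density contribution and oil absorption.
That vertex is x4 = 1.348, x5 = 1.427.
Objective = 0.88·1.348 + 0.81·1.427 = 2.3421.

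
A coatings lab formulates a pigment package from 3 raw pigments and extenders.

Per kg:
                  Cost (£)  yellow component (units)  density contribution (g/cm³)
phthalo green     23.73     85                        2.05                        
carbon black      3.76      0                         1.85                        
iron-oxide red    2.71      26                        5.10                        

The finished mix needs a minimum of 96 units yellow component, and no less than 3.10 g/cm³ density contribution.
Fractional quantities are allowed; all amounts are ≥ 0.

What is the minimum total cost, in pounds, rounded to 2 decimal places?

£10.01

Set it up as a linear program. Let x1 = kg of phthalo green, x2 = kg of carbon black, x3 = kg of iron-oxide red.
Minimize 23.73x1 + 3.76x2 + 2.71x3 with:
  85x1 + 26x3 ≥ 96   (yellow component)
  2.05x1 + 1.85x2 + 5.1x3 ≥ 3.1   (density contribution)
  x1, x2, x3 ≥ 0.
The optimal basis is {iron-oxide red}; phthalo green, carbon black drop out. There the yellow component constraint is tight.
So iron-oxide red = 3.692 kg.
Hence cost = 2.71·3.692 = £10.0053.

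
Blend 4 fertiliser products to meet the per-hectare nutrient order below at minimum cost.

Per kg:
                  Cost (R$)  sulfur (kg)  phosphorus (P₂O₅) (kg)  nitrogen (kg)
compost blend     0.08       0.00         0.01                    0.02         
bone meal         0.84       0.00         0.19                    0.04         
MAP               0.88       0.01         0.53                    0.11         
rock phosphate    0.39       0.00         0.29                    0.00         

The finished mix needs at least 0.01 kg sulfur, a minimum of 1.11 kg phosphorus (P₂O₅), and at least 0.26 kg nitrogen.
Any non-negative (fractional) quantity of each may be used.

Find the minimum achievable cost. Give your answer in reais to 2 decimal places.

Let x1 = kg of compost blend, x2 = kg of bone meal, x3 = kg of MAP, x4 = kg of rock phosphate.
Minimise 0.08x1 + 0.84x2 + 0.88x3 + 0.39x4 with:
  0.01x3 ≥ 0.01   (sulfur)
  0.01x1 + 0.19x2 + 0.53x3 + 0.29x4 ≥ 1.11   (phosphorus (P₂O₅))
  0.02x1 + 0.04x2 + 0.11x3 ≥ 0.26   (nitrogen)
  x1, x2, x3, x4 ≥ 0.
The cheapest feasible vertex uses only compost blend, MAP; bone meal, rock phosphate are not used. The phosphorus (P₂O₅) and nitrogen requirements are met with equality.
Optimal quantities: compost blend = 1.653 kg, MAP = 2.063 kg.
Total cost: 0.08·1.653 + 0.88·2.063 = 1.9477.

R$1.95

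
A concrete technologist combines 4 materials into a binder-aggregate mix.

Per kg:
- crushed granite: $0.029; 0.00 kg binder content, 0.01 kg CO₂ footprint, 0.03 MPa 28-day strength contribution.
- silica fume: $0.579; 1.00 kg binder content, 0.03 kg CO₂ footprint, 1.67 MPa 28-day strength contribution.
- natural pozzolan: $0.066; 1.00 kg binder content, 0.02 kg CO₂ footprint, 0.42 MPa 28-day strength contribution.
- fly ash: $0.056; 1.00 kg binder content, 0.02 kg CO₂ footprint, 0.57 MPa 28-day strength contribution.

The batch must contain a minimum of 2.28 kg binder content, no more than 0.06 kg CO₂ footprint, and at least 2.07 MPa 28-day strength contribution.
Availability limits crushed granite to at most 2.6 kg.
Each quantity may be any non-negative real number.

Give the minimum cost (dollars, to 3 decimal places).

Let x1 = kg of crushed granite, x2 = kg of silica fume, x3 = kg of natural pozzolan, x4 = kg of fly ash.
min 0.029x1 + 0.579x2 + 0.066x3 + 0.056x4 s.t.:
  1x2 + 1x3 + 1x4 ≥ 2.28   (binder content)
  0.01x1 + 0.03x2 + 0.02x3 + 0.02x4 ≤ 0.06   (CO₂ footprint)
  0.03x1 + 1.67x2 + 0.42x3 + 0.57x4 ≥ 2.07   (28-day strength contribution)
  x1 ≤ 2.6
  x1, x2, x3, x4 ≥ 0.
The cheapest feasible vertex uses only silica fume, fly ash; crushed granite, natural pozzolan are not used. The CO₂ footprint and 28-day strength contribution requirements are met with equality.
Solving gives x2 = 0.4417, x4 = 2.337.
Hence cost = 0.579·0.4417 + 0.056·2.337 = $0.38662.

$0.387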